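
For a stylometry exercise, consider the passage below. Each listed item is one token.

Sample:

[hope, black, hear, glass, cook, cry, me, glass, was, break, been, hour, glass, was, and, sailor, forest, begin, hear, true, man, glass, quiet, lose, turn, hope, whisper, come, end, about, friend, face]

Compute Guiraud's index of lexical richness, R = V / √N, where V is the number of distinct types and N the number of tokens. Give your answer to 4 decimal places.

N = 32, V = 26.
√N = 5.656854
R = 26 / 5.656854 = 4.5962

4.5962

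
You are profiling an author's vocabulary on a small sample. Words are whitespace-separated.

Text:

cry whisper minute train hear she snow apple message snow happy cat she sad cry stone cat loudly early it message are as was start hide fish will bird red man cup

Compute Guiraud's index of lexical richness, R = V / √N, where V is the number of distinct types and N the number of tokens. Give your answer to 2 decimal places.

N = 32, V = 27.
√N = 5.656854
R = 27 / 5.656854 = 4.77

4.77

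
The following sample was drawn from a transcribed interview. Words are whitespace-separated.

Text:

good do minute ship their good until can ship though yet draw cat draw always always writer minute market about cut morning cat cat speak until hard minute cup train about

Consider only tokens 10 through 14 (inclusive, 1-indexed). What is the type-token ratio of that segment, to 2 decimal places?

0.80

Segment tokens 10–14: though, yet, draw, cat, draw
Segment N = 5, segment V = 4.
TTR = 4 / 5 = 0.80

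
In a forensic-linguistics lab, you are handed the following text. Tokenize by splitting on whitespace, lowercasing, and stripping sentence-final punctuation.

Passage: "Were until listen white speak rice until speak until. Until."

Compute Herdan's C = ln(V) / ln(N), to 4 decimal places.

N = 10, V = 6.
ln(V) = 1.791759, ln(N) = 2.302585
C = 1.791759 / 2.302585 = 0.7782

0.7782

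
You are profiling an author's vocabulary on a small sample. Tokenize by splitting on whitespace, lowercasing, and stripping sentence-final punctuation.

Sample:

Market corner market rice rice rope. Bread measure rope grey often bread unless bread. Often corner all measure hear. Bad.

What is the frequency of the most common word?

Frequencies: bread:3, market:2, corner:2, rice:2, rope:2, measure:2, often:2, grey:1, unless:1, all:1, hear:1, bad:1
Most common: 'bread' with frequency 3.

3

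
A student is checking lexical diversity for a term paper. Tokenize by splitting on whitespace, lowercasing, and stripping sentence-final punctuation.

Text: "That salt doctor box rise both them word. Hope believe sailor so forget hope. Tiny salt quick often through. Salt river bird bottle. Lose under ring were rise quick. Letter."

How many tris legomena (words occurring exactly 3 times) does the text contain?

Frequencies: salt:3, rise:2, hope:2, quick:2, that:1, doctor:1, box:1, both:1, them:1, word:1, believe:1, sailor:1, so:1, forget:1, tiny:1, often:1, through:1, river:1, bird:1, bottle:1, … (5 more, each freq 1)
Words with frequency 3: salt

1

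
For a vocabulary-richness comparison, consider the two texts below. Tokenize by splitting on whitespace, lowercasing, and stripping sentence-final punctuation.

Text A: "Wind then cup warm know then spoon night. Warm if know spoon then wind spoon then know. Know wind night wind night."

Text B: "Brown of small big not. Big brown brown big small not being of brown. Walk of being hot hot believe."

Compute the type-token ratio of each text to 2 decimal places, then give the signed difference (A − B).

TTR(A) = 8/22 = 0.36
TTR(B) = 9/20 = 0.45
Difference = 0.36 − 0.45 = -0.09

-0.09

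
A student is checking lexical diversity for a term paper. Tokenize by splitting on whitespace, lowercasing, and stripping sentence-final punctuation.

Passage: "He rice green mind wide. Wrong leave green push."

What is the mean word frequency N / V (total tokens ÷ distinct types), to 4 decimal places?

1.1250

N = 9 tokens, V = 8 types.
Mean frequency = N / V = 9 / 8 = 1.1250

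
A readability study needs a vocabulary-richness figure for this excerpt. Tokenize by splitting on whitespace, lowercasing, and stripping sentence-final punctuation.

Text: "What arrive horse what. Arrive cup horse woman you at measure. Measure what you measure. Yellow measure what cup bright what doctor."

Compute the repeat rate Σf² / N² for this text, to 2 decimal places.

0.13

Frequencies: what:5, measure:4, arrive:2, horse:2, cup:2, you:2, woman:1, at:1, yellow:1, bright:1, doctor:1
Σf² = 62; N² = 484
Repeat rate = 62 / 484 = 0.13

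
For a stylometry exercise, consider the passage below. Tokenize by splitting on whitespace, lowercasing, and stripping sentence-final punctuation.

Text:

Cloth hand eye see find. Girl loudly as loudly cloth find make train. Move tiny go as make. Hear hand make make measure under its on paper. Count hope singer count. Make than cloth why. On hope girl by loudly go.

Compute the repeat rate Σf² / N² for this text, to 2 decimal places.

0.05

Frequencies: make:5, cloth:3, loudly:3, hand:2, find:2, girl:2, as:2, go:2, on:2, count:2, hope:2, eye:1, see:1, train:1, move:1, tiny:1, hear:1, measure:1, under:1, its:1, … (5 more, each freq 1)
Σf² = 89; N² = 1681
Repeat rate = 89 / 1681 = 0.05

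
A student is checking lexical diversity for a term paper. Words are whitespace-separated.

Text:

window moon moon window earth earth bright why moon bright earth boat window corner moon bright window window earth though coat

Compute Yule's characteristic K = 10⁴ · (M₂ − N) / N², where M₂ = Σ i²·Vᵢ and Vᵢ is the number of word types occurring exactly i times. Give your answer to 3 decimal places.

Frequencies: window:5, moon:4, earth:4, bright:3, why:1, boat:1, corner:1, though:1, coat:1
N = 21. Frequency spectrum: V_1=5, V_3=1, V_4=2, V_5=1
M₂ = 1²·5 + 3²·1 + 4²·2 + 5²·1 = 71
K = 10000 × (71 − 21) / 21² = 1133.787

1133.787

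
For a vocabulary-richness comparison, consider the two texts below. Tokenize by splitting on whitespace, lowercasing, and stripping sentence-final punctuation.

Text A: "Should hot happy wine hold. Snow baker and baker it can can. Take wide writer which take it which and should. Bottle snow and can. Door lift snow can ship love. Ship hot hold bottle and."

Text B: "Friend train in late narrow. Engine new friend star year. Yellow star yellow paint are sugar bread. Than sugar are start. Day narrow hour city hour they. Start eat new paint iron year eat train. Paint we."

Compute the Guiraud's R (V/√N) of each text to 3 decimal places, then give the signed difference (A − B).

A: V=19, N=36, R=3.167
B: V=23, N=37, R=3.781
Difference = 3.167 − 3.781 = -0.614

-0.614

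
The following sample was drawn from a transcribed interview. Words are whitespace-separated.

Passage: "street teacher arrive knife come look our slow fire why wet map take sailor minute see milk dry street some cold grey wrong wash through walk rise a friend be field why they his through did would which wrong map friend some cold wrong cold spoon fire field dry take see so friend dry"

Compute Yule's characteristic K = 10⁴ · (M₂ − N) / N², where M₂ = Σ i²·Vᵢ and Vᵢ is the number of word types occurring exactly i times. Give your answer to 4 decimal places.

144.0329

Frequencies: dry:3, cold:3, wrong:3, friend:3, street:2, fire:2, why:2, map:2, take:2, see:2, some:2, through:2, field:2, teacher:1, arrive:1, knife:1, come:1, look:1, our:1, slow:1, … (17 more, each freq 1)
N = 54. Frequency spectrum: V_1=24, V_2=9, V_3=4
M₂ = 1²·24 + 2²·9 + 3²·4 = 96
K = 10000 × (96 − 54) / 54² = 144.0329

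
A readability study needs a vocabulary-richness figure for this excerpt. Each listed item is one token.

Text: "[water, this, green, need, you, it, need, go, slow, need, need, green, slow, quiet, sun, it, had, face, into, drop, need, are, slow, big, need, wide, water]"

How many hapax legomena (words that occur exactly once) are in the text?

12

Frequencies: need:6, slow:3, water:2, green:2, it:2, this:1, you:1, go:1, quiet:1, sun:1, had:1, face:1, into:1, drop:1, are:1, big:1, wide:1
Hapax (freq=1): are, big, drop, face, go, had, into, quiet, sun, this, wide, you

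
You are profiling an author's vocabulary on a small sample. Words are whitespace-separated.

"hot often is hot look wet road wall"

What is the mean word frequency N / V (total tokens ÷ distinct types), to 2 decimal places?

1.14

N = 8 tokens, V = 7 types.
Mean frequency = N / V = 8 / 7 = 1.14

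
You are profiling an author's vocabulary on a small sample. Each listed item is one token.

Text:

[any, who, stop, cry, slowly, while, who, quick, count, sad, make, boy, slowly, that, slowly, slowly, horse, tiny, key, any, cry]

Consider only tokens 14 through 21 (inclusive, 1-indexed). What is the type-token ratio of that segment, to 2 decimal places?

Segment tokens 14–21: that, slowly, slowly, horse, tiny, key, any, cry
Segment N = 8, segment V = 7.
TTR = 7 / 8 = 0.88

0.88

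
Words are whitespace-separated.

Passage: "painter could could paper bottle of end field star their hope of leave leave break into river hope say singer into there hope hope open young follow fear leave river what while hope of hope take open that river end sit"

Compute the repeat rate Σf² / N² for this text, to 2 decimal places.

0.06

Frequencies: hope:6, of:3, leave:3, river:3, could:2, end:2, into:2, open:2, painter:1, paper:1, bottle:1, field:1, star:1, their:1, break:1, say:1, singer:1, there:1, young:1, follow:1, … (6 more, each freq 1)
Σf² = 97; N² = 1681
Repeat rate = 97 / 1681 = 0.06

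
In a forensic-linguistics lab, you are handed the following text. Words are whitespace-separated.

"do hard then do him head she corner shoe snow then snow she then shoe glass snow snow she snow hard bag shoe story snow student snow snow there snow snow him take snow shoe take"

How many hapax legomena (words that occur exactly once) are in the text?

Frequencies: snow:11, shoe:4, then:3, she:3, do:2, hard:2, him:2, take:2, head:1, corner:1, glass:1, bag:1, story:1, student:1, there:1
Hapax (freq=1): bag, corner, glass, head, story, student, there

7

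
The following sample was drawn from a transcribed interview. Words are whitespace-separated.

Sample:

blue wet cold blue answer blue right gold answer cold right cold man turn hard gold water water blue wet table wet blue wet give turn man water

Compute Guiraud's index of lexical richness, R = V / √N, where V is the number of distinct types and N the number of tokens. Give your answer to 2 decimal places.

N = 28, V = 12.
√N = 5.291503
R = 12 / 5.291503 = 2.27

2.27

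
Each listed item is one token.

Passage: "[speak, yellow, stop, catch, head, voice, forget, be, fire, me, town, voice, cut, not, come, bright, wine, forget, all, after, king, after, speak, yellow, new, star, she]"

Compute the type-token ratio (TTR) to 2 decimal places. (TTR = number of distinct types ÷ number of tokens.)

0.81

N = 27 tokens, V = 22 types.
TTR = V / N = 22 / 27 = 0.81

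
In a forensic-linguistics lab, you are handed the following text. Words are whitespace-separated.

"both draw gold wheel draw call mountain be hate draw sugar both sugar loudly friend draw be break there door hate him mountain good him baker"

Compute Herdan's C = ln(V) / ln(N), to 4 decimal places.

N = 26, V = 17.
ln(V) = 2.833213, ln(N) = 3.258097
C = 2.833213 / 3.258097 = 0.8696

0.8696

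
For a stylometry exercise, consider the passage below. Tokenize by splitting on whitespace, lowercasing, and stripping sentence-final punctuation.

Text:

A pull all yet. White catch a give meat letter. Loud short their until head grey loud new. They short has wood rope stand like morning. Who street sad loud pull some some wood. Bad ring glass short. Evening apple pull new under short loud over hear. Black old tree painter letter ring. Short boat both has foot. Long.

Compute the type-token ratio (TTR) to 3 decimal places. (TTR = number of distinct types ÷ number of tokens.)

0.729

N = 59 tokens, V = 43 types.
TTR = V / N = 43 / 59 = 0.729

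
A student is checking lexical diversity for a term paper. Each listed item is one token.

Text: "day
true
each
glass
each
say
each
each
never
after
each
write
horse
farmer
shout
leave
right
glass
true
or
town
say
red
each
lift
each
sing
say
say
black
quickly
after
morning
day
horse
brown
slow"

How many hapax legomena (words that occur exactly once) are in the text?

16

Frequencies: each:7, say:4, day:2, true:2, glass:2, after:2, horse:2, never:1, write:1, farmer:1, shout:1, leave:1, right:1, or:1, town:1, red:1, lift:1, sing:1, black:1, quickly:1, … (3 more, each freq 1)
Hapax (freq=1): black, brown, farmer, leave, lift, morning, never, or, quickly, red, right, shout, sing, slow, town, write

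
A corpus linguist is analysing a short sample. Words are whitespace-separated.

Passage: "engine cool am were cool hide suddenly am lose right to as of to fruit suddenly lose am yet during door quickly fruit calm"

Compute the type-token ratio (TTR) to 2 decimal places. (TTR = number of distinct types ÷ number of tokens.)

N = 24 tokens, V = 17 types.
TTR = V / N = 17 / 24 = 0.71

0.71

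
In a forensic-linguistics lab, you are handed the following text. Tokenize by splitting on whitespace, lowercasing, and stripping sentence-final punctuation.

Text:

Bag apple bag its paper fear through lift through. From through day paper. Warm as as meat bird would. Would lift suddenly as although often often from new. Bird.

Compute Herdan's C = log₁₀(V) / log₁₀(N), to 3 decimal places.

0.858

N = 29, V = 18.
log₁₀(V) = 1.255273, log₁₀(N) = 1.462398
C = 1.255273 / 1.462398 = 0.858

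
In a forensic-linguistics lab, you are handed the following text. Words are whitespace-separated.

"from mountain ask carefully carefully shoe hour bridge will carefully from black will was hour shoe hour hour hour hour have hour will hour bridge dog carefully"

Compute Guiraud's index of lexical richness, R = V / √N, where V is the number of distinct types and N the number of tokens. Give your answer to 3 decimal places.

N = 27, V = 12.
√N = 5.196152
R = 12 / 5.196152 = 2.309

2.309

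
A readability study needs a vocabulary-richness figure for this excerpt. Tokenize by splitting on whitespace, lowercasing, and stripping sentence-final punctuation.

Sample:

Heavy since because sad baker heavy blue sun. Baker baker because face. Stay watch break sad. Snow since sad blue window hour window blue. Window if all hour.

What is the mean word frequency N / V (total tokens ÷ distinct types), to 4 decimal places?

1.7500

N = 28 tokens, V = 16 types.
Mean frequency = N / V = 28 / 16 = 1.7500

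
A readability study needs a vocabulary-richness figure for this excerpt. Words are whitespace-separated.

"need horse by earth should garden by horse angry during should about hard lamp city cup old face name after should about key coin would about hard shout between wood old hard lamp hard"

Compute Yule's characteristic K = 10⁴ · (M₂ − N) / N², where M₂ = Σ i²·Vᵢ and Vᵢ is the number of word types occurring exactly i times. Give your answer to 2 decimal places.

Frequencies: hard:4, should:3, about:3, horse:2, by:2, lamp:2, old:2, need:1, earth:1, garden:1, angry:1, during:1, city:1, cup:1, face:1, name:1, after:1, key:1, coin:1, would:1, … (3 more, each freq 1)
N = 34. Frequency spectrum: V_1=16, V_2=4, V_3=2, V_4=1
M₂ = 1²·16 + 2²·4 + 3²·2 + 4²·1 = 66
K = 10000 × (66 − 34) / 34² = 276.82

276.82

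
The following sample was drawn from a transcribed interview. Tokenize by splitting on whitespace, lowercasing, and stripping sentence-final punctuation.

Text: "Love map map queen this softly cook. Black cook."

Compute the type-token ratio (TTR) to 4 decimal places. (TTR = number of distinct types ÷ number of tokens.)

N = 9 tokens, V = 7 types.
TTR = V / N = 7 / 9 = 0.7778

0.7778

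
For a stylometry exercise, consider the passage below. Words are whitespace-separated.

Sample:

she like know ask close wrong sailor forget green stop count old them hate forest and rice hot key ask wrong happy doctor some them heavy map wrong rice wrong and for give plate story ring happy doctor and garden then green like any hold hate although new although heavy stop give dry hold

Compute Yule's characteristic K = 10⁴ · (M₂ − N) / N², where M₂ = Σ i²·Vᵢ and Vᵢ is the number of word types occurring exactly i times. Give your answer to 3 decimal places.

Frequencies: wrong:4, and:3, like:2, ask:2, green:2, stop:2, them:2, hate:2, rice:2, happy:2, doctor:2, heavy:2, give:2, hold:2, although:2, she:1, know:1, close:1, sailor:1, forget:1, … (16 more, each freq 1)
N = 54. Frequency spectrum: V_1=21, V_2=13, V_3=1, V_4=1
M₂ = 1²·21 + 2²·13 + 3²·1 + 4²·1 = 98
K = 10000 × (98 − 54) / 54² = 150.892

150.892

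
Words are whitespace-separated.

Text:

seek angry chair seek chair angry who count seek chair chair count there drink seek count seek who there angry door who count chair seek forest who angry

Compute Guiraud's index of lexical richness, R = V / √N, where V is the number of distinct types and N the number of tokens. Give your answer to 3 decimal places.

N = 28, V = 9.
√N = 5.291503
R = 9 / 5.291503 = 1.701

1.701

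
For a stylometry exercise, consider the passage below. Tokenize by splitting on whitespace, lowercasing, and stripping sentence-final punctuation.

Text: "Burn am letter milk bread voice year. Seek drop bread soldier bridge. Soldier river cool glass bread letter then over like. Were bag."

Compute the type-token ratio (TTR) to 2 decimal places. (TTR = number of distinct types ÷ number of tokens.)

0.83

N = 23 tokens, V = 19 types.
TTR = V / N = 19 / 23 = 0.83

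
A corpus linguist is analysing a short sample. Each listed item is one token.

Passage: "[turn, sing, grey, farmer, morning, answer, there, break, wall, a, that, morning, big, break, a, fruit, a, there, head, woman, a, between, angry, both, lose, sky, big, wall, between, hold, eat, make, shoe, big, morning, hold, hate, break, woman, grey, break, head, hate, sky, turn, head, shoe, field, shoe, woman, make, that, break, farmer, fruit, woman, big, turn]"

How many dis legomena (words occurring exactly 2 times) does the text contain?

Frequencies: break:5, a:4, big:4, woman:4, turn:3, morning:3, head:3, shoe:3, grey:2, farmer:2, there:2, wall:2, that:2, fruit:2, between:2, sky:2, hold:2, make:2, hate:2, sing:1, … (6 more, each freq 1)
Words with frequency 2: between, farmer, fruit, grey, hate, hold, make, sky, that, there, wall

11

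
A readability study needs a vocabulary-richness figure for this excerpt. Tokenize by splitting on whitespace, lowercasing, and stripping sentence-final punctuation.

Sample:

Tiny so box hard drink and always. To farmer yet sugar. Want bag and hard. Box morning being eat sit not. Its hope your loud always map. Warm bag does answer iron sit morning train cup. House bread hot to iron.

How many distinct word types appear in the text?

Distinct types: {always, and, answer, bag, being, box, bread, cup, does, drink, eat, farmer, hard, hope, hot, house, iron, its, loud, map, morning, not, sit, so, sugar, tiny, to, train, want, warm, yet, your}
V = 32

32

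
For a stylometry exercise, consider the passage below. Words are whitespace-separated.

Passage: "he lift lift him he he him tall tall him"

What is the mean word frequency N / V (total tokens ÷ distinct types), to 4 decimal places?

2.5000

N = 10 tokens, V = 4 types.
Mean frequency = N / V = 10 / 4 = 2.5000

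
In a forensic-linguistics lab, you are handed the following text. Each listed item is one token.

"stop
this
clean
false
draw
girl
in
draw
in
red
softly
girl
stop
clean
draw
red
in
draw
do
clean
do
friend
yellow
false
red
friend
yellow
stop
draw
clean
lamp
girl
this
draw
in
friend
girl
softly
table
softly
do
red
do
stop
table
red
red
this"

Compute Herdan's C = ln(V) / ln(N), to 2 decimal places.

0.68

N = 48, V = 14.
ln(V) = 2.639057, ln(N) = 3.871201
C = 2.639057 / 3.871201 = 0.68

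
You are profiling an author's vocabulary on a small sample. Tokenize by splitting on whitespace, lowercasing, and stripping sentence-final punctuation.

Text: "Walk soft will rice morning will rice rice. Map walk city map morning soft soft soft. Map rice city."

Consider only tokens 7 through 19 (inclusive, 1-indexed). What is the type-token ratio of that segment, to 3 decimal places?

0.462

Segment tokens 7–19: rice, rice, map, walk, city, map, morning, soft, soft, soft, map, rice, city
Segment N = 13, segment V = 6.
TTR = 6 / 13 = 0.462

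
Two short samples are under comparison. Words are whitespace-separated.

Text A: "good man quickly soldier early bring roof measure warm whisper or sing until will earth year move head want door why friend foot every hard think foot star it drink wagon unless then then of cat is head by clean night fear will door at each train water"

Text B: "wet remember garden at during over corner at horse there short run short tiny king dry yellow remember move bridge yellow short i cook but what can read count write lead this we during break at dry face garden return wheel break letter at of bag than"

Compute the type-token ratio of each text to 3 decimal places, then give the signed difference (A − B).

TTR(A) = 43/48 = 0.896
TTR(B) = 36/47 = 0.766
Difference = 0.896 − 0.766 = 0.130

0.130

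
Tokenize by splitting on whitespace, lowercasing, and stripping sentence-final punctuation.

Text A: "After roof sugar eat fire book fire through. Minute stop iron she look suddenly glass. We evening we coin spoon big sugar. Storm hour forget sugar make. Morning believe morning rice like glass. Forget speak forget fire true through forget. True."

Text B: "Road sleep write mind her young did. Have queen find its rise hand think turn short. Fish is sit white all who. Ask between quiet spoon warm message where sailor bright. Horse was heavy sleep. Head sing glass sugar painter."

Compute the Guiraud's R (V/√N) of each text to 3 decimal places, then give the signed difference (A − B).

-1.637

A: V=29, N=41, R=4.529
B: V=39, N=40, R=6.166
Difference = 4.529 − 6.166 = -1.637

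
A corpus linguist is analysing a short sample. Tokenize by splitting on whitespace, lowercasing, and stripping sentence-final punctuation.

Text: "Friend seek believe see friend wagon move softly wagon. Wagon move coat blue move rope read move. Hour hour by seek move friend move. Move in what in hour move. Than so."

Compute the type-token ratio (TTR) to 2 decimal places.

0.53

N = 32 tokens, V = 17 types.
TTR = V / N = 17 / 32 = 0.53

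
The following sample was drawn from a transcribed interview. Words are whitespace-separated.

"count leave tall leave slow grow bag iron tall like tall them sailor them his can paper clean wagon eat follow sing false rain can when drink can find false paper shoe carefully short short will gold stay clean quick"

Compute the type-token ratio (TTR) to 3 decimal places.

0.750

N = 40 tokens, V = 30 types.
TTR = V / N = 30 / 40 = 0.750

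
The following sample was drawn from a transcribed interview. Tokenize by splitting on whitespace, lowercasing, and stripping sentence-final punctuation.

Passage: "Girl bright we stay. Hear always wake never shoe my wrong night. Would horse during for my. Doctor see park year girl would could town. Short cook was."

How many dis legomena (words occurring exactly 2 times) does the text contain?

Frequencies: girl:2, my:2, would:2, bright:1, we:1, stay:1, hear:1, always:1, wake:1, never:1, shoe:1, wrong:1, night:1, horse:1, during:1, for:1, doctor:1, see:1, park:1, year:1, … (5 more, each freq 1)
Words with frequency 2: girl, my, would

3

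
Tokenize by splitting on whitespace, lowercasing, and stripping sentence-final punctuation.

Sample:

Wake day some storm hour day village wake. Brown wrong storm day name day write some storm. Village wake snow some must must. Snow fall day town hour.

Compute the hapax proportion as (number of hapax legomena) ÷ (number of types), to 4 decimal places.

0.4286

Frequencies: day:5, wake:3, some:3, storm:3, hour:2, village:2, snow:2, must:2, brown:1, wrong:1, name:1, write:1, fall:1, town:1
Hapax count = 6; type count = 14.
Ratio = 6 / 14 = 0.4286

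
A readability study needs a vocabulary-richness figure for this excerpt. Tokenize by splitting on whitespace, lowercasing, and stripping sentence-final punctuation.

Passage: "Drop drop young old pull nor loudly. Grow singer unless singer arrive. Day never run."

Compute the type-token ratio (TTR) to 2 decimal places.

N = 15 tokens, V = 13 types.
TTR = V / N = 13 / 15 = 0.87

0.87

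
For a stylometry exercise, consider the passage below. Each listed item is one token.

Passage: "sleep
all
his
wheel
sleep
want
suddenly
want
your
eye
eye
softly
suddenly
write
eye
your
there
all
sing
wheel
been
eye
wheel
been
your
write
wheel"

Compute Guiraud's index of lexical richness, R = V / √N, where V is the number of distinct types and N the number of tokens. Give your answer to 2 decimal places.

N = 27, V = 13.
√N = 5.196152
R = 13 / 5.196152 = 2.50

2.50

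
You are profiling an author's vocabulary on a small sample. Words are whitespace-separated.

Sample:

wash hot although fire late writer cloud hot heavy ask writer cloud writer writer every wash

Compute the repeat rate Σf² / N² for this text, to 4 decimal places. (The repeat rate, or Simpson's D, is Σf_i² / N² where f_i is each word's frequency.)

0.1328

Frequencies: writer:4, wash:2, hot:2, cloud:2, although:1, fire:1, late:1, heavy:1, ask:1, every:1
Σf² = 34; N² = 256
Repeat rate = 34 / 256 = 0.1328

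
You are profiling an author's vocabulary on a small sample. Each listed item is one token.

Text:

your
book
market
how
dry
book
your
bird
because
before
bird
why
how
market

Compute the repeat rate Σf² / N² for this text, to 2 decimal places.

Frequencies: your:2, book:2, market:2, how:2, bird:2, dry:1, because:1, before:1, why:1
Σf² = 24; N² = 196
Repeat rate = 24 / 196 = 0.12

0.12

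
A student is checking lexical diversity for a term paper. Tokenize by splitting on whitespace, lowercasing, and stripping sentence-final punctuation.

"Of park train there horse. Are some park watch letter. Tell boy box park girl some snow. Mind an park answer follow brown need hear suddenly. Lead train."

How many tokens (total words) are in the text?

Tokens: of, park, train, there, horse, are, some, park, watch, letter, tell, boy, box, park, girl, some, snow, mind, an, park, answer, follow, brown, need, hear, suddenly, lead, train
N = 28

28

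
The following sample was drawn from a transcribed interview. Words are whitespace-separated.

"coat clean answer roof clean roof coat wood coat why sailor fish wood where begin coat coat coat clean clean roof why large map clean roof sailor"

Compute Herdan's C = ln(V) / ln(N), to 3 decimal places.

0.754

N = 27, V = 12.
ln(V) = 2.484907, ln(N) = 3.295837
C = 2.484907 / 3.295837 = 0.754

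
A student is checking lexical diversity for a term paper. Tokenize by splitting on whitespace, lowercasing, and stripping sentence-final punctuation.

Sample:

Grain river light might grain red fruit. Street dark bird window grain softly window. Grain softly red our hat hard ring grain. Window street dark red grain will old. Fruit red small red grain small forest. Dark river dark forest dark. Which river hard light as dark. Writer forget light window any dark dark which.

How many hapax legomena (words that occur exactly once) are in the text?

Frequencies: dark:8, grain:7, red:5, window:4, river:3, light:3, fruit:2, street:2, softly:2, hard:2, small:2, forest:2, which:2, might:1, bird:1, our:1, hat:1, ring:1, will:1, old:1, … (4 more, each freq 1)
Hapax (freq=1): any, as, bird, forget, hat, might, old, our, ring, will, writer

11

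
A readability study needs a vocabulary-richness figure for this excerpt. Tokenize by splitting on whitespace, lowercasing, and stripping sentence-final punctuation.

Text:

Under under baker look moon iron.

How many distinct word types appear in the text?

Distinct types: {baker, iron, look, moon, under}
V = 5

5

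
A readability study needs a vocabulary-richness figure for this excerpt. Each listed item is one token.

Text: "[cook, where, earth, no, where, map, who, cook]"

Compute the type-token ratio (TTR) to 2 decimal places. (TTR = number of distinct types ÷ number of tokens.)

0.75

N = 8 tokens, V = 6 types.
TTR = V / N = 6 / 8 = 0.75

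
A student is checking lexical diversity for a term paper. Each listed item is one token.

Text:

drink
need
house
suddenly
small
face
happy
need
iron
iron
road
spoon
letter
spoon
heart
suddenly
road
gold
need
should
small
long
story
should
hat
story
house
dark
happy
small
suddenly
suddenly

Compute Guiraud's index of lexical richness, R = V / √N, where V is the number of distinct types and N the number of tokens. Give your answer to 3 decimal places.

3.182

N = 32, V = 18.
√N = 5.656854
R = 18 / 5.656854 = 3.182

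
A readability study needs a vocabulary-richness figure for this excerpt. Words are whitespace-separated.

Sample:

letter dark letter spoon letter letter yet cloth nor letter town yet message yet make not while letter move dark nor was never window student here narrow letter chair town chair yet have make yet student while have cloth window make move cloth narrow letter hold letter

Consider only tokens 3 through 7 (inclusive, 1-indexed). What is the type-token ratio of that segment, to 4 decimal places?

Segment tokens 3–7: letter, spoon, letter, letter, yet
Segment N = 5, segment V = 3.
TTR = 3 / 5 = 0.6000

0.6000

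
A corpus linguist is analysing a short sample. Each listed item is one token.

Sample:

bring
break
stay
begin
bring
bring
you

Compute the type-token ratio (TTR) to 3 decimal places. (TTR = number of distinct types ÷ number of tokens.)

N = 7 tokens, V = 5 types.
TTR = V / N = 5 / 7 = 0.714

0.714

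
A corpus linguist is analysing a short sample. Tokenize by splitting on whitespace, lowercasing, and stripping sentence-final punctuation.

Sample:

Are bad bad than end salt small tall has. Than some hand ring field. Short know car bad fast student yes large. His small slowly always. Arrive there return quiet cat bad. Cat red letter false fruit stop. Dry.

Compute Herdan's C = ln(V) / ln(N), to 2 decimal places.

0.95

N = 39, V = 33.
ln(V) = 3.496508, ln(N) = 3.663562
C = 3.496508 / 3.663562 = 0.95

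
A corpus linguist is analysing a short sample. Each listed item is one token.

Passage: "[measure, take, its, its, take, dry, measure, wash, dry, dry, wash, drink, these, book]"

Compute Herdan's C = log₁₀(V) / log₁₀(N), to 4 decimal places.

N = 14, V = 8.
log₁₀(V) = 0.903090, log₁₀(N) = 1.146128
C = 0.903090 / 1.146128 = 0.7879

0.7879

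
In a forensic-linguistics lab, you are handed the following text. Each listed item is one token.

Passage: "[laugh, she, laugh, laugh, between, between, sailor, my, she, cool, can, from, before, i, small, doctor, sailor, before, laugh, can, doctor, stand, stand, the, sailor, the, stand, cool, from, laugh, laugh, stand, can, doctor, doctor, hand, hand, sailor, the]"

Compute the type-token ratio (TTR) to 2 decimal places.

0.38

N = 39 tokens, V = 15 types.
TTR = V / N = 15 / 39 = 0.38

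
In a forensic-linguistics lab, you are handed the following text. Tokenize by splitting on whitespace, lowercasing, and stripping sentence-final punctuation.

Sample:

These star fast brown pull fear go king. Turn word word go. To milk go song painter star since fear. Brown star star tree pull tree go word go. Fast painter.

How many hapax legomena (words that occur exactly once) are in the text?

Frequencies: go:5, star:4, word:3, fast:2, brown:2, pull:2, fear:2, painter:2, tree:2, these:1, king:1, turn:1, to:1, milk:1, song:1, since:1
Hapax (freq=1): king, milk, since, song, these, to, turn

7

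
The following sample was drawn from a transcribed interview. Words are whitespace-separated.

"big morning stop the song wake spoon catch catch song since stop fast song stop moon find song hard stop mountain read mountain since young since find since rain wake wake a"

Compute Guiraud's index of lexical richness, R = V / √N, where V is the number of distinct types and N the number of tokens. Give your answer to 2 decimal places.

N = 32, V = 18.
√N = 5.656854
R = 18 / 5.656854 = 3.18

3.18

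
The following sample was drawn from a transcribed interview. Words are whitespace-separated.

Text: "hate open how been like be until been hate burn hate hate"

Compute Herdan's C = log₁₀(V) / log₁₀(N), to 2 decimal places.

N = 12, V = 8.
log₁₀(V) = 0.903090, log₁₀(N) = 1.079181
C = 0.903090 / 1.079181 = 0.84

0.84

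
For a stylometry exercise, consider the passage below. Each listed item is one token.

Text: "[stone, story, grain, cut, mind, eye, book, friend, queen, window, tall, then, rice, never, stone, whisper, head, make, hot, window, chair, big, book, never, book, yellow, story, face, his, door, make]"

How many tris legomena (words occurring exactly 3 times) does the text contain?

1

Frequencies: book:3, stone:2, story:2, window:2, never:2, make:2, grain:1, cut:1, mind:1, eye:1, friend:1, queen:1, tall:1, then:1, rice:1, whisper:1, head:1, hot:1, chair:1, big:1, … (4 more, each freq 1)
Words with frequency 3: book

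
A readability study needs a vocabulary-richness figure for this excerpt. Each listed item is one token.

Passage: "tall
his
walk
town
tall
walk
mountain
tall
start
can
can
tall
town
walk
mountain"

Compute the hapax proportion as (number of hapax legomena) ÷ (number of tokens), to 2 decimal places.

0.13

Frequencies: tall:4, walk:3, town:2, mountain:2, can:2, his:1, start:1
Hapax count = 2; token count = 15.
Ratio = 2 / 15 = 0.13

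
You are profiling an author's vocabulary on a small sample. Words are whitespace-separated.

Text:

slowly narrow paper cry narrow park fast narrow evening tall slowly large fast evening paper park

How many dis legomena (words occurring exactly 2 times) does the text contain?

Frequencies: narrow:3, slowly:2, paper:2, park:2, fast:2, evening:2, cry:1, tall:1, large:1
Words with frequency 2: evening, fast, paper, park, slowly

5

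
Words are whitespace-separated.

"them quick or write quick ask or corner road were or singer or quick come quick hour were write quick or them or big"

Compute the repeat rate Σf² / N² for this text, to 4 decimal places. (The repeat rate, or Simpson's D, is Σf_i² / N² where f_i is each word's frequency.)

Frequencies: or:6, quick:5, them:2, write:2, were:2, ask:1, corner:1, road:1, singer:1, come:1, hour:1, big:1
Σf² = 80; N² = 576
Repeat rate = 80 / 576 = 0.1389

0.1389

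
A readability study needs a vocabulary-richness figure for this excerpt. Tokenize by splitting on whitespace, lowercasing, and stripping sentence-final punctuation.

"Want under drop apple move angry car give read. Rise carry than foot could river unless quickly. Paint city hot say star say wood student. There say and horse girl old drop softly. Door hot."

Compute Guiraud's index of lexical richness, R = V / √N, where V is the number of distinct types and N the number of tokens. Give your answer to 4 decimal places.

5.2400

N = 35, V = 31.
√N = 5.916080
R = 31 / 5.916080 = 5.2400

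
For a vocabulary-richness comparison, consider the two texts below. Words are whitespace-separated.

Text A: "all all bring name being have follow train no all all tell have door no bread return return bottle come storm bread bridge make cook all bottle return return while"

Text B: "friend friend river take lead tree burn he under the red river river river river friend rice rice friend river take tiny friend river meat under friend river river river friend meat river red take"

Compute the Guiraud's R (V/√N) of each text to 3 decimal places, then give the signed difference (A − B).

A: V=19, N=30, R=3.469
B: V=13, N=35, R=2.197
Difference = 3.469 − 2.197 = 1.272

1.272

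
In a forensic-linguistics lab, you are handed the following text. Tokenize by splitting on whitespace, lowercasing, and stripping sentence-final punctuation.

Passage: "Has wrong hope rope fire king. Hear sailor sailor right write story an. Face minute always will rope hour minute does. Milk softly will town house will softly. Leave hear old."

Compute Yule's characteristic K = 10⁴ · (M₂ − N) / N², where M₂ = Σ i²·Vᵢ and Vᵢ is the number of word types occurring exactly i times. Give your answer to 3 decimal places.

Frequencies: will:3, rope:2, hear:2, sailor:2, minute:2, softly:2, has:1, wrong:1, hope:1, fire:1, king:1, right:1, write:1, story:1, an:1, face:1, always:1, hour:1, does:1, milk:1, … (4 more, each freq 1)
N = 31. Frequency spectrum: V_1=18, V_2=5, V_3=1
M₂ = 1²·18 + 2²·5 + 3²·1 = 47
K = 10000 × (47 − 31) / 31² = 166.493

166.493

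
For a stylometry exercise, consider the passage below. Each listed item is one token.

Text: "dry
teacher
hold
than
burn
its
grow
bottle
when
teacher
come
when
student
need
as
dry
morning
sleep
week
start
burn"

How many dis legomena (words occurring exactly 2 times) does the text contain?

4

Frequencies: dry:2, teacher:2, burn:2, when:2, hold:1, than:1, its:1, grow:1, bottle:1, come:1, student:1, need:1, as:1, morning:1, sleep:1, week:1, start:1
Words with frequency 2: burn, dry, teacher, when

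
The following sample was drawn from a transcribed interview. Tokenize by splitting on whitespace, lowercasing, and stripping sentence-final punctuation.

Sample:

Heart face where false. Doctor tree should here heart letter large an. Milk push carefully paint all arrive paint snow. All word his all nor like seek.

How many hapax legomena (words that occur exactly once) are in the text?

20

Frequencies: all:3, heart:2, paint:2, face:1, where:1, false:1, doctor:1, tree:1, should:1, here:1, letter:1, large:1, an:1, milk:1, push:1, carefully:1, arrive:1, snow:1, word:1, his:1, … (3 more, each freq 1)
Hapax (freq=1): an, arrive, carefully, doctor, face, false, here, his, large, letter, like, milk, nor, push, seek, should, snow, tree, where, word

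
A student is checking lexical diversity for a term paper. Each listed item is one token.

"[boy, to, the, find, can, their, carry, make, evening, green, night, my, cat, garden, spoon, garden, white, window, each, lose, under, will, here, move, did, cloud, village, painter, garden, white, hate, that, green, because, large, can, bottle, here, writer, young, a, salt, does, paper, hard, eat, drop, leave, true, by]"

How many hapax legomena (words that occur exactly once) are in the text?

Frequencies: garden:3, can:2, green:2, white:2, here:2, boy:1, to:1, the:1, find:1, their:1, carry:1, make:1, evening:1, night:1, my:1, cat:1, spoon:1, window:1, each:1, lose:1, … (24 more, each freq 1)
Hapax (freq=1): a, because, bottle, boy, by, carry, cat, cloud, did, does, drop, each, eat, evening, find, hard, hate, large, leave, lose, make, move, my, night, painter, paper, salt, spoon, that, the, their, to, true, under, village, will, window, writer, young

39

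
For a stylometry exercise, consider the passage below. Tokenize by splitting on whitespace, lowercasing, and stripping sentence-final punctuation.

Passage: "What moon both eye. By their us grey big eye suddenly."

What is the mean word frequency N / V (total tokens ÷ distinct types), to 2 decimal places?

1.10

N = 11 tokens, V = 10 types.
Mean frequency = N / V = 11 / 10 = 1.10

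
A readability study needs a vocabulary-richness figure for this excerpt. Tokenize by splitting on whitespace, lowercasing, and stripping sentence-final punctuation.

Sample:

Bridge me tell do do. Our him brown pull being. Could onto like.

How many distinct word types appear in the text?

Distinct types: {being, bridge, brown, could, do, him, like, me, onto, our, pull, tell}
V = 12

12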